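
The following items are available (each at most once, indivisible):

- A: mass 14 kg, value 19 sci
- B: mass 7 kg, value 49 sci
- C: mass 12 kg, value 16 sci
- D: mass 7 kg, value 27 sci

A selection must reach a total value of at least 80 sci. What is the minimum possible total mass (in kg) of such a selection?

26

Subsets with value ≥ 80, sorted by total mass:
- B+C+D: mass 26, value 92
- A+B+D: mass 28, value 95
- A+B+C: mass 33, value 84
- A+B+C+D: mass 40, value 111
Minimum mass: 26 kg.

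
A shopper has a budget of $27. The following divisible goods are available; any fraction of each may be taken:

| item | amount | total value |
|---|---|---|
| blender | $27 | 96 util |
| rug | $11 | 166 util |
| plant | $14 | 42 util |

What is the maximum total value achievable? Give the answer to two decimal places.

222.89

Take in order of value per unit:
- rug (166/11 per unit): all 11 → value 166, running total 166.00
- blender (96/27 per unit): 16 of 27 → value 16×96/27 = 56.8889, running total 222.89
Total 222.89.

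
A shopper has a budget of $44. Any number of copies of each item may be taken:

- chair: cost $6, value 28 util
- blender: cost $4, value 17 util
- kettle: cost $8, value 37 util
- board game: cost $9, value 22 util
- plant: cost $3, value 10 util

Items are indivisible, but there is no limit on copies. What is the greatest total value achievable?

Best value-per-unit is chair at 28/6; filling with it alone gives 7×28 = 196.
Optimal mix: 6×chair + 1×kettle → cost 44, value 205.

205 util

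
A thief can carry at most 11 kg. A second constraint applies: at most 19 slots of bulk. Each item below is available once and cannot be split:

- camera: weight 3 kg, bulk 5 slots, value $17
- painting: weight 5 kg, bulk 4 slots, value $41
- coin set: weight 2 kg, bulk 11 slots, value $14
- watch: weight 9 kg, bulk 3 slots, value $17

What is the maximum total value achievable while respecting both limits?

$58

Feasible sets respecting both limits:
- camera+painting: weight 8, bulk 9, value 58
- painting+coin set: weight 7, bulk 15, value 55
- painting: weight 5, bulk 4, value 41
- camera+coin set: weight 5, bulk 16, value 31
Best: $58.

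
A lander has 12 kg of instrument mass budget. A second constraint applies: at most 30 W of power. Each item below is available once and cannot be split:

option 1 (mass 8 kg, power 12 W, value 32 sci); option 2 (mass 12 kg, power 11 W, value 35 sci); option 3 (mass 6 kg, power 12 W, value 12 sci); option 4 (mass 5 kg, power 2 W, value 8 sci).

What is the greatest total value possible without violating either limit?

35 sci

Feasible sets respecting both limits:
- option 2: mass 12, power 11, value 35
- option 1: mass 8, power 12, value 32
- option 3+option 4: mass 11, power 14, value 20
Best: 35 sci.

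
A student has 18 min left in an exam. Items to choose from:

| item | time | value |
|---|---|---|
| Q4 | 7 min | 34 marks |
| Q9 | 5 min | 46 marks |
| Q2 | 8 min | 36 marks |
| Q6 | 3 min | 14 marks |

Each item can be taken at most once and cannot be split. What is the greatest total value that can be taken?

Check high-value combinations within 18 min:
- Q9+Q2+Q6: time 5+8+3=16, value 46+36+14=96
- Q4+Q9+Q6: time 7+5+3=15, value 34+46+14=94
- Q4+Q2+Q6: time 7+8+3=18, value 34+36+14=84
Best: 96 marks.

96 marks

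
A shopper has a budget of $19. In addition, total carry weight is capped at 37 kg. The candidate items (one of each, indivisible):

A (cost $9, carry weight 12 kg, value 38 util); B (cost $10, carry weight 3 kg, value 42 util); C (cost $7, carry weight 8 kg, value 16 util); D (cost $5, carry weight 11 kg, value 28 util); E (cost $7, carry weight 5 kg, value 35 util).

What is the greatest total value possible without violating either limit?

80 util

Feasible sets respecting both limits:
- A+B: cost 19, carry weight 15, value 80
- C+D+E: cost 19, carry weight 24, value 79
- B+E: cost 17, carry weight 8, value 77
Best: 80 util.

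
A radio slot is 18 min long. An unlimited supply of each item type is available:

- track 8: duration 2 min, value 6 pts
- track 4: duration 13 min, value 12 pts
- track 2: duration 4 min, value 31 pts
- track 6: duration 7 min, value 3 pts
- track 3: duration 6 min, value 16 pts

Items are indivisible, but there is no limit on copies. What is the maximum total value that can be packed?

Best value-per-unit is track 2 at 31/4; filling with it alone gives 4×31 = 124.
Optimal mix: 1×track 8 + 4×track 2 → duration 18, value 130.

130 pts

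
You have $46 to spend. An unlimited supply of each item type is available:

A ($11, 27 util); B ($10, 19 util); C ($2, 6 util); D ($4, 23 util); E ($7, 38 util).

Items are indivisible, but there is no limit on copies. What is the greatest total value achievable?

Best value-per-unit is D at 23/4; filling with it alone gives 11×23 = 253.
Optimal mix: 8×D + 2×E → cost 46, value 260.

260 util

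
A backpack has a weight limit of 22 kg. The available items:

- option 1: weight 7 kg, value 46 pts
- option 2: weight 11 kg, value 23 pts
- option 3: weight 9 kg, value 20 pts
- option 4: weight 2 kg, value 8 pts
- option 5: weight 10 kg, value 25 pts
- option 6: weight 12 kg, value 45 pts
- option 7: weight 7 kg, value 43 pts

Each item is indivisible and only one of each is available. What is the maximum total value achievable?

99 pts

Check high-value combinations within 22 kg:
- option 1+option 4+option 6: weight 7+2+12=21, value 46+8+45=99
- option 1+option 4+option 7: weight 7+2+7=16, value 46+8+43=97
- option 4+option 6+option 7: weight 2+12+7=21, value 8+45+43=96
Best: 99 pts.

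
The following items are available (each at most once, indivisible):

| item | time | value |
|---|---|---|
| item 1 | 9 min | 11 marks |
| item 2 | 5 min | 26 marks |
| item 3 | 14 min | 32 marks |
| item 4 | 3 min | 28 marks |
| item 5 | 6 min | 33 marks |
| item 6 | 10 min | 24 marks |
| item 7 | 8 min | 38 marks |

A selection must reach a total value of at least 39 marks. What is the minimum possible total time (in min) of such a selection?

8

Subsets with value ≥ 39, sorted by total time:
- item 2+item 4: time 8, value 54
- item 4+item 5: time 9, value 61
- item 4+item 7: time 11, value 66
- item 2+item 5: time 11, value 59
Minimum time: 8 min.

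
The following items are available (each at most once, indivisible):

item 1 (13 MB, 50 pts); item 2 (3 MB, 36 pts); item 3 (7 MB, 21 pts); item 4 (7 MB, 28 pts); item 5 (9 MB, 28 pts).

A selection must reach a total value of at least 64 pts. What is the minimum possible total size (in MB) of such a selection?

Subsets with value ≥ 64, sorted by total size:
- item 2+item 4: size 10, value 64
- item 2+item 5: size 12, value 64
Minimum size: 10 MB.

10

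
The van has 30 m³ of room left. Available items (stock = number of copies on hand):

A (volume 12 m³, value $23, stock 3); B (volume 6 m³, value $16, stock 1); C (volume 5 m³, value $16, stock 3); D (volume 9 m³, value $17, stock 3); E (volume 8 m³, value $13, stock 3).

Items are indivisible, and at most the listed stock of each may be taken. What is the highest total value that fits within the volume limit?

$81

Top feasible selections:
- 1×B + 3×C + 1×D: volume 30, value 81
- 1×B + 3×C + 1×E: volume 29, value 77
- 1×A + 3×C: volume 27, value 71
Best: $81.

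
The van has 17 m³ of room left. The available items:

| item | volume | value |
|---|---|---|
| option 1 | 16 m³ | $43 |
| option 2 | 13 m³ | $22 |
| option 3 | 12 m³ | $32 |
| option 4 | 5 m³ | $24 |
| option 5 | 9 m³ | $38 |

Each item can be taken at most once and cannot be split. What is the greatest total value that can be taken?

$62

Check high-value combinations within 17 m³:
- option 4+option 5: volume 5+9=14, value 24+38=62
- option 3+option 4: volume 12+5=17, value 32+24=56
- option 1: volume 16, value 43
- option 5: volume 9, value 38
- option 3: volume 12, value 32
Best: $62.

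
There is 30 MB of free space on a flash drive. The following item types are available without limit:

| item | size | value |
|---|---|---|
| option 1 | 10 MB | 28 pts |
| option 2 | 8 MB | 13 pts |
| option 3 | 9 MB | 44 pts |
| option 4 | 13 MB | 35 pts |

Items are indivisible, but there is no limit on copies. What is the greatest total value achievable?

Best value-per-unit is option 3 at 44/9, and filling with it alone uses size 3×9=27. No mix of the others beats 3×44 = 132.

132 pts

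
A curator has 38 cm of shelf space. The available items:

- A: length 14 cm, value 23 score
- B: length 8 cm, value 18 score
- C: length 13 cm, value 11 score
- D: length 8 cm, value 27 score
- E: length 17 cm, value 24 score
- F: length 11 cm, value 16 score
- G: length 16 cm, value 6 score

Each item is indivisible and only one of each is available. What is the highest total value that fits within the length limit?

Check high-value combinations within 38 cm:
- B+D+E: length 8+8+17=33, value 18+27+24=69
- A+B+D: length 14+8+8=30, value 23+18+27=68
- D+E+F: length 8+17+11=36, value 27+24+16=67
- A+D+F: length 14+8+11=33, value 23+27+16=66
Best: 69 score.

69 score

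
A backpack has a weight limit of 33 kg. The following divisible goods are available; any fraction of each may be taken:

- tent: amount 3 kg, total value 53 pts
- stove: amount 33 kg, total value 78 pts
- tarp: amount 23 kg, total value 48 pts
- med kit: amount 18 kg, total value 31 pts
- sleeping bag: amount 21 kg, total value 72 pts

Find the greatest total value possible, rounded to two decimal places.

146.27

Take in order of value per unit:
- tent (53/3 per unit): all 3 → value 53, running total 53.00
- sleeping bag (72/21 per unit): all 21 → value 72, running total 125.00
- stove (78/33 per unit): 9 of 33 → value 9×78/33 = 21.2727, running total 146.27
Total 146.27.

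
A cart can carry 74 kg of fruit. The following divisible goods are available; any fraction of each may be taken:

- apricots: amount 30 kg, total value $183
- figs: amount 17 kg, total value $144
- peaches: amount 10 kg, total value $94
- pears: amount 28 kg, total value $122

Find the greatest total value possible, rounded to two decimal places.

495.07

Take in order of value per unit:
- peaches (94/10 per unit): all 10 → value 94, running total 94.00
- figs (144/17 per unit): all 17 → value 144, running total 238.00
- apricots (183/30 per unit): all 30 → value 183, running total 421.00
- pears (122/28 per unit): 17 of 28 → value 17×122/28 = 74.0714, running total 495.07
Total 495.07.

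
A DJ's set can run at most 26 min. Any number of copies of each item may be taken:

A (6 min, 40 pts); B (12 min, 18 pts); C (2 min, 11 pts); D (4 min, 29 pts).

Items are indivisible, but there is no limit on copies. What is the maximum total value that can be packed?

185 pts

Best value-per-unit is D at 29/4; filling with it alone gives 6×29 = 174.
Optimal mix: 1×A + 5×D → duration 26, value 185.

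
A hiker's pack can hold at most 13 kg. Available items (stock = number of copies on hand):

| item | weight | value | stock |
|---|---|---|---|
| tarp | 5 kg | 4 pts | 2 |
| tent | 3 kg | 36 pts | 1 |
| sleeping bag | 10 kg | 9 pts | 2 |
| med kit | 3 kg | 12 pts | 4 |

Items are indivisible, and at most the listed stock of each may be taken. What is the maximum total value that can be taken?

Best selections within weight 13 and stock limits:
- 1×tent + 3×med kit: weight 12, value 72
- 1×tent + 2×med kit: weight 9, value 60
- 1×tarp + 1×tent + 1×med kit: weight 11, value 52
- 1×tent + 1×med kit: weight 6, value 48
Best: 72 pts.

72 pts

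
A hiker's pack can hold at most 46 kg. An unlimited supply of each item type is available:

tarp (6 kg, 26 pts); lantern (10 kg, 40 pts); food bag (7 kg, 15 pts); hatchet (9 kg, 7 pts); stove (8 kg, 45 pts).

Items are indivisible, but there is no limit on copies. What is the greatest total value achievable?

251 pts

Best value-per-unit is stove at 45/8; filling with it alone gives 5×45 = 225.
Optimal mix: 1×tarp + 5×stove → weight 46, value 251.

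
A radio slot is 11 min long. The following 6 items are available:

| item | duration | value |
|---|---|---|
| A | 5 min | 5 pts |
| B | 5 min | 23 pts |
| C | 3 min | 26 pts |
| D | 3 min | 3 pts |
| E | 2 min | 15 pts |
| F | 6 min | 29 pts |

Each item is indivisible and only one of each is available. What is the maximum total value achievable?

70 pts

Check high-value combinations within 11 min:
- C+E+F: duration 3+2+6=11, value 26+15+29=70
- B+C+E: duration 5+3+2=10, value 23+26+15=64
- C+F: duration 3+6=9, value 26+29=55
- B+C+D: duration 5+3+3=11, value 23+26+3=52
- B+F: duration 5+6=11, value 23+29=52
Best: 70 pts.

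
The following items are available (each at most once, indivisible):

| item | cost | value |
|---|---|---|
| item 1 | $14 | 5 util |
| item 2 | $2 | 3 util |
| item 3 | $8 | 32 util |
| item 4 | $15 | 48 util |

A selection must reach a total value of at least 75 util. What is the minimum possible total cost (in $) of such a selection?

Subsets with value ≥ 75, sorted by total cost:
- item 3+item 4: cost 23, value 80
- item 2+item 3+item 4: cost 25, value 83
- item 1+item 3+item 4: cost 37, value 85
Minimum cost: 23 $.

23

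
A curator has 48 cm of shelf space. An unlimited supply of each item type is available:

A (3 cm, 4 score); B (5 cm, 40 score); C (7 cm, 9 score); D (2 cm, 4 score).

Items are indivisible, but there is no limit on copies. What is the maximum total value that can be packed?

364 score

Best value-per-unit is B at 40/5; filling with it alone gives 9×40 = 360.
Optimal mix: 1×A + 9×B → length 48, value 364.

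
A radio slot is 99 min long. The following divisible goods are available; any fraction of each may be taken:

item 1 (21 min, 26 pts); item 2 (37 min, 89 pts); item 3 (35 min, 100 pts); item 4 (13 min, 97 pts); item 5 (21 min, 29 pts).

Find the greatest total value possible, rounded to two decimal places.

305.33

Take in order of value per unit:
- item 4 (97/13 per unit): all 13 → value 97, running total 97.00
- item 3 (100/35 per unit): all 35 → value 100, running total 197.00
- item 2 (89/37 per unit): all 37 → value 89, running total 286.00
- item 5 (29/21 per unit): 14 of 21 → value 14×29/21 = 19.3333, running total 305.33
Total 305.33.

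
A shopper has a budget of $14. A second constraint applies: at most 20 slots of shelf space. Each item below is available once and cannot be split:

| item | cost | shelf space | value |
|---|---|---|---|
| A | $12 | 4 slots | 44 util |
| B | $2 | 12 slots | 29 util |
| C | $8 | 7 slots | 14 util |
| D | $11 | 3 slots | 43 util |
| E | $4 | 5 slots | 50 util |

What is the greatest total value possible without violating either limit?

Feasible sets respecting both limits:
- B+E: cost 6, shelf space 17, value 79
- A+B: cost 14, shelf space 16, value 73
- B+D: cost 13, shelf space 15, value 72
- C+E: cost 12, shelf space 12, value 64
Best: 79 util.

79 util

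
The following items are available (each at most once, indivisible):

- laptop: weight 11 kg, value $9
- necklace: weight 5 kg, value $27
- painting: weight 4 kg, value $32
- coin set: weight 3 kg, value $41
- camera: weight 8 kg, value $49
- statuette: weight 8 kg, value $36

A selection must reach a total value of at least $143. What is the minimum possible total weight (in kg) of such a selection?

20

Subsets with value ≥ 143, sorted by total weight:
- necklace+painting+coin set+camera: weight 20, value 149
- painting+coin set+camera+statuette: weight 23, value 158
- necklace+coin set+camera+statuette: weight 24, value 153
Minimum weight: 20 kg.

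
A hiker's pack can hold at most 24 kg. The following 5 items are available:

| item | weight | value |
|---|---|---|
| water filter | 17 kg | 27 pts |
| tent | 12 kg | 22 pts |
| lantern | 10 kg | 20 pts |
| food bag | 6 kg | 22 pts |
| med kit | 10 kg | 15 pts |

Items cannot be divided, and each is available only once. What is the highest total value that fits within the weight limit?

Check high-value combinations within 24 kg:
- water filter+food bag: weight 17+6=23, value 27+22=49
- tent+food bag: weight 12+6=18, value 22+22=44
- lantern+food bag: weight 10+6=16, value 20+22=42
- tent+lantern: weight 12+10=22, value 22+20=42
- food bag+med kit: weight 6+10=16, value 22+15=37
Best: 49 pts.

49 pts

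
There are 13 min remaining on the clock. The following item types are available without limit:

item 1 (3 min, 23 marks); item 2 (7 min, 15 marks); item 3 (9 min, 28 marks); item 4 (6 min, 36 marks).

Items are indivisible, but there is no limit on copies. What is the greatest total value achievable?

Best value-per-unit is item 1 at 23/3, and filling with it alone uses time 4×3=12. No mix of the others beats 4×23 = 92.

92 marks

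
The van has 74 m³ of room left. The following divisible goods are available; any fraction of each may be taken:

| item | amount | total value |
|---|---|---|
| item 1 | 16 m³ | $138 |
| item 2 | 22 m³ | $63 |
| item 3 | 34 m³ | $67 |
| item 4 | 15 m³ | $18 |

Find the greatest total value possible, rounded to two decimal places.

270.40

Take in order of value per unit:
- item 1 (138/16 per unit): all 16 → value 138, running total 138.00
- item 2 (63/22 per unit): all 22 → value 63, running total 201.00
- item 3 (67/34 per unit): all 34 → value 67, running total 268.00
- item 4 (18/15 per unit): 2 of 15 → value 2×18/15 = 2.4000, running total 270.40
Total 270.40.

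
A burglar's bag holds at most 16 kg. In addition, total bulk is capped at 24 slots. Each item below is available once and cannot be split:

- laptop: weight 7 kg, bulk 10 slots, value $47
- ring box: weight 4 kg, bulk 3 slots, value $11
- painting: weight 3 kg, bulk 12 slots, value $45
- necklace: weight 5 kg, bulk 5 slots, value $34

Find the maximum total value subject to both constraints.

$92

Feasible sets respecting both limits:
- laptop+painting: weight 10, bulk 22, value 92
- laptop+ring box+necklace: weight 16, bulk 18, value 92
- ring box+painting+necklace: weight 12, bulk 20, value 90
Best: $92.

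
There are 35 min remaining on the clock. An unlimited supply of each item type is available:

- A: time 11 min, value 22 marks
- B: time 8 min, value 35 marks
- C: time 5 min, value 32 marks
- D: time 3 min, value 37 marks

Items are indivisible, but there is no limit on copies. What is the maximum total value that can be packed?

Best value-per-unit is D at 37/3, and filling with it alone uses time 11×3=33. No mix of the others beats 11×37 = 407.

407 marks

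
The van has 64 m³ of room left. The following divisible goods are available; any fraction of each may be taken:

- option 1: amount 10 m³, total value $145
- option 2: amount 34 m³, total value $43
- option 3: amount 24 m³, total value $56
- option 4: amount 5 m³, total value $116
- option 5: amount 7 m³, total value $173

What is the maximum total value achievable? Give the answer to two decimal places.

512.76

Take in order of value per unit:
- option 5 (173/7 per unit): all 7 → value 173, running total 173.00
- option 4 (116/5 per unit): all 5 → value 116, running total 289.00
- option 1 (145/10 per unit): all 10 → value 145, running total 434.00
- option 3 (56/24 per unit): all 24 → value 56, running total 490.00
- option 2 (43/34 per unit): 18 of 34 → value 18×43/34 = 22.7647, running total 512.76
Total 512.76.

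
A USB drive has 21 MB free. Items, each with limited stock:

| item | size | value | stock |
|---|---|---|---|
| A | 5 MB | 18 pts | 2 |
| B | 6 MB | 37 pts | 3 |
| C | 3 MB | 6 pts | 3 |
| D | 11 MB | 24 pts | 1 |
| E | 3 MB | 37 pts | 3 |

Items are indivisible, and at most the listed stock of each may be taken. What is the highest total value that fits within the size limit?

185 pts

Top feasible selections:
- 2×B + 3×E: size 21, value 185
- 1×A + 1×B + 3×E: size 20, value 166
- 1×B + 2×C + 3×E: size 21, value 160
- 1×B + 1×C + 3×E: size 18, value 154
Best: 185 pts.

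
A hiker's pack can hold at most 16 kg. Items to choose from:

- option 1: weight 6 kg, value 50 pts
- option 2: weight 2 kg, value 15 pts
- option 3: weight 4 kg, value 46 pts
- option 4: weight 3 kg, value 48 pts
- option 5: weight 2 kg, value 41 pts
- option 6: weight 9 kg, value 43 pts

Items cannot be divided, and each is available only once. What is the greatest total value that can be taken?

185 pts

Check high-value combinations within 16 kg:
- option 1+option 3+option 4+option 5: weight 6+4+3+2=15, value 50+46+48+41=185
- option 1+option 2+option 3+option 4: weight 6+2+4+3=15, value 50+15+46+48=159
- option 1+option 2+option 4+option 5: weight 6+2+3+2=13, value 50+15+48+41=154
Best: 185 pts.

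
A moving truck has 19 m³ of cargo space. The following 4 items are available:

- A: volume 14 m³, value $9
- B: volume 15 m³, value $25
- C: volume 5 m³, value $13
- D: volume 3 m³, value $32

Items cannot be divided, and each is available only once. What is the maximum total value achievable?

Check high-value combinations within 19 m³:
- B+D: volume 15+3=18, value 25+32=57
- C+D: volume 5+3=8, value 13+32=45
- A+D: volume 14+3=17, value 9+32=41
- D: volume 3, value 32
Best: $57.

$57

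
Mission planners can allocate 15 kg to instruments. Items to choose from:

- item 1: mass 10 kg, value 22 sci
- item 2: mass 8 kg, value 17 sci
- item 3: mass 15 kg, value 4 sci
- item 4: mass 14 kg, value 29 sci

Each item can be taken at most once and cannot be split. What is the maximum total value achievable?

29 sci

This is a 0/1 knapsack; check combinations near the capacity.
- item 4: mass 14, value 29
- item 1: mass 10, value 22
- item 2: mass 8, value 17
Best: 29 sci.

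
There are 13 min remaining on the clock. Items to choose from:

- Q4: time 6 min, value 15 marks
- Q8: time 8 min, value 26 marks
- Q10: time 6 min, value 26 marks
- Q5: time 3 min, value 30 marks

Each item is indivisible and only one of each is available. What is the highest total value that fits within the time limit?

Check high-value combinations within 13 min:
- Q10+Q5: time 6+3=9, value 26+30=56
- Q8+Q5: time 8+3=11, value 26+30=56
- Q4+Q5: time 6+3=9, value 15+30=45
- Q4+Q10: time 6+6=12, value 15+26=41
Best: 56 marks.

56 marks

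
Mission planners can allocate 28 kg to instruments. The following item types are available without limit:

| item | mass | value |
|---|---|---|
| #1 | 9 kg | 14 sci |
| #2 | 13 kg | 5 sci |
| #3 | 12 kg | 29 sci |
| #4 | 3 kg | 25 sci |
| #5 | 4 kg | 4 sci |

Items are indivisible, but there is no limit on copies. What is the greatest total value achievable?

Best value-per-unit is #4 at 25/3, and filling with it alone uses mass 9×3=27. No mix of the others beats 9×25 = 225.

225 sci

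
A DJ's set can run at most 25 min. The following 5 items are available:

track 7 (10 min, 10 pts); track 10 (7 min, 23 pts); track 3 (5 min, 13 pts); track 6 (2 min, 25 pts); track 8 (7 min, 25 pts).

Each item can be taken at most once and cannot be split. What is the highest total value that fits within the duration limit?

86 pts

Check high-value combinations within 25 min:
- track 10+track 3+track 6+track 8: duration 7+5+2+7=21, value 23+13+25+25=86
- track 10+track 6+track 8: duration 7+2+7=16, value 23+25+25=73
- track 7+track 3+track 6+track 8: duration 10+5+2+7=24, value 10+13+25+25=73
- track 7+track 10+track 3+track 6: duration 10+7+5+2=24, value 10+23+13+25=71
Best: 86 pts.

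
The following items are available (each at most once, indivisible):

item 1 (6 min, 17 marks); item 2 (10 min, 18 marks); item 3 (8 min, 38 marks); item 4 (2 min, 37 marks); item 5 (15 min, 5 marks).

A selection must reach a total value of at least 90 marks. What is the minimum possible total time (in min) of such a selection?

Subsets with value ≥ 90, sorted by total time:
- item 1+item 3+item 4: time 16, value 92
- item 2+item 3+item 4: time 20, value 93
Minimum time: 16 min.

16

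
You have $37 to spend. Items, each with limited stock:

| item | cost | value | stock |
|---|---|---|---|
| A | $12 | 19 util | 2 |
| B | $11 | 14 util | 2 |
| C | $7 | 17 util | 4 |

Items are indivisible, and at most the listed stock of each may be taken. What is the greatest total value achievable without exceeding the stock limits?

Best selections within cost 37 and stock limits:
- 1×A + 3×C: cost 33, value 70
- 4×C: cost 28, value 68
- 1×A + 1×B + 2×C: cost 37, value 67
- 1×B + 3×C: cost 32, value 65
Best: 70 util.

70 util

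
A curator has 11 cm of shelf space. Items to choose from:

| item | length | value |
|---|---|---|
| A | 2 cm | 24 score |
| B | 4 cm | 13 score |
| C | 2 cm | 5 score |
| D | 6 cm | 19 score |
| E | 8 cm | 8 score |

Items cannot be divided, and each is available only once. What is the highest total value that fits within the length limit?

This is a 0/1 knapsack; check combinations near the capacity.
- A+C+D: length 2+2+6=10, value 24+5+19=48
- A+D: length 2+6=8, value 24+19=43
- A+B+C: length 2+4+2=8, value 24+13+5=42
Best: 48 score.

48 score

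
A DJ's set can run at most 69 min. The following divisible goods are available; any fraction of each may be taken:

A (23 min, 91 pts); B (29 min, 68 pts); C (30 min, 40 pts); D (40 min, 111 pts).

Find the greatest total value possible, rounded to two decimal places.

Take in order of value per unit:
- A (91/23 per unit): all 23 → value 91, running total 91.00
- D (111/40 per unit): all 40 → value 111, running total 202.00
- B (68/29 per unit): 6 of 29 → value 6×68/29 = 14.0690, running total 216.07
Total 216.07.

216.07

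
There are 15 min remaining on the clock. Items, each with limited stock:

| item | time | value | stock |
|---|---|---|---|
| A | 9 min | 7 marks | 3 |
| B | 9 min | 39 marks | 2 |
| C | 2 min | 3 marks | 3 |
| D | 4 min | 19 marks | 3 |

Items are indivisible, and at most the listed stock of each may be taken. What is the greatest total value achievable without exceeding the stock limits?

61 marks

Top feasible selections:
- 1×B + 1×C + 1×D: time 15, value 61
- 1×C + 3×D: time 14, value 60
- 1×B + 1×D: time 13, value 58
Best: 61 marks.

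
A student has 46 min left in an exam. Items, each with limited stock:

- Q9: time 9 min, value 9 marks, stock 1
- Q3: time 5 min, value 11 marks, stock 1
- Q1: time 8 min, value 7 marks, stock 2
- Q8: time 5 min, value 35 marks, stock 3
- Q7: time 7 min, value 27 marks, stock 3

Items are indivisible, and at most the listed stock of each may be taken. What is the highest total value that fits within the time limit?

Top feasible selections:
- 1×Q3 + 3×Q8 + 3×Q7: time 41, value 197
- 1×Q9 + 3×Q8 + 3×Q7: time 45, value 195
- 1×Q1 + 3×Q8 + 3×Q7: time 44, value 193
Best: 197 marks.

197 marks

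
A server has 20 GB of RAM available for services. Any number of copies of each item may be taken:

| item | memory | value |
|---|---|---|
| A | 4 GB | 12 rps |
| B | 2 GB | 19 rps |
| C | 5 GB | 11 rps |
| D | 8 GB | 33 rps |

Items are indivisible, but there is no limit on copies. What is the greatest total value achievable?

190 rps

Best value-per-unit is B at 19/2, and filling with it alone uses memory 10×2=20. No mix of the others beats 10×19 = 190.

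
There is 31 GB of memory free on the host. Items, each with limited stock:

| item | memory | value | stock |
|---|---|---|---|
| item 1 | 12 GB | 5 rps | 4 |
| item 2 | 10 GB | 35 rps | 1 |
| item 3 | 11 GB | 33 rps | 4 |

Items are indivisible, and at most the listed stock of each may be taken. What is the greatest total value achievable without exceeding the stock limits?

Best selections within memory 31 and stock limits:
- 1×item 2 + 1×item 3: memory 21, value 68
- 2×item 3: memory 22, value 66
- 1×item 1 + 1×item 2: memory 22, value 40
Best: 68 rps.

68 rps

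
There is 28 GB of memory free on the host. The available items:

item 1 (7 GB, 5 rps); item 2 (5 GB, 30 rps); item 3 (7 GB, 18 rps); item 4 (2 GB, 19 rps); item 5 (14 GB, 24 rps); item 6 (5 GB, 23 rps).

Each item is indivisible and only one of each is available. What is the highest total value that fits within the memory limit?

Check high-value combinations within 28 GB:
- item 2+item 4+item 5+item 6: memory 5+2+14+5=26, value 30+19+24+23=96
- item 1+item 2+item 3+item 4+item 6: memory 7+5+7+2+5=26, value 5+30+18+19+23=95
- item 2+item 3+item 4+item 5: memory 5+7+2+14=28, value 30+18+19+24=91
- item 2+item 3+item 4+item 6: memory 5+7+2+5=19, value 30+18+19+23=90
Best: 96 rps.

96 rps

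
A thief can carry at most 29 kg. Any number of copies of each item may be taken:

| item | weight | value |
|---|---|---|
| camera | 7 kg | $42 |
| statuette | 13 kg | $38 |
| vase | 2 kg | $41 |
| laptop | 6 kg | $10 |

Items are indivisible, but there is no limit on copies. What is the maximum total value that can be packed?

Best value-per-unit is vase at 41/2, and filling with it alone uses weight 14×2=28. No mix of the others beats 14×41 = 574.

$574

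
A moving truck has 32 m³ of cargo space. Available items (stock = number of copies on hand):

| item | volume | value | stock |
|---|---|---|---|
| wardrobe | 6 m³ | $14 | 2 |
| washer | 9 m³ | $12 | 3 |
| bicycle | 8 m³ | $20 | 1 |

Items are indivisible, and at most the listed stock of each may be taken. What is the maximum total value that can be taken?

Top feasible selections:
- 2×wardrobe + 1×washer + 1×bicycle: volume 29, value 60
- 1×wardrobe + 2×washer + 1×bicycle: volume 32, value 58
- 2×wardrobe + 2×washer: volume 30, value 52
Best: $60.

$60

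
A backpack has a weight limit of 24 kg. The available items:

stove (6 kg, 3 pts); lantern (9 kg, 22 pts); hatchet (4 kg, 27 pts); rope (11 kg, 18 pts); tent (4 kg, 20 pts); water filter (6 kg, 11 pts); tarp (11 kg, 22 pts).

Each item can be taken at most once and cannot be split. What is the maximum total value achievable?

Check high-value combinations within 24 kg:
- lantern+hatchet+tent+water filter: weight 9+4+4+6=23, value 22+27+20+11=80
- stove+lantern+hatchet+tent: weight 6+9+4+4=23, value 3+22+27+20=72
- lantern+hatchet+tarp: weight 9+4+11=24, value 22+27+22=71
Best: 80 pts.

80 pts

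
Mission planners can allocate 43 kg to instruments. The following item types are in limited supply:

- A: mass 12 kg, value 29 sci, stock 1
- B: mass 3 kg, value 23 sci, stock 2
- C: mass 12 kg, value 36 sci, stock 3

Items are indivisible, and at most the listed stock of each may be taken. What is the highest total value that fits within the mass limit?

154 sci

Best selections within mass 43 and stock limits:
- 2×B + 3×C: mass 42, value 154
- 1×A + 2×B + 2×C: mass 42, value 147
- 1×B + 3×C: mass 39, value 131
Best: 154 sci.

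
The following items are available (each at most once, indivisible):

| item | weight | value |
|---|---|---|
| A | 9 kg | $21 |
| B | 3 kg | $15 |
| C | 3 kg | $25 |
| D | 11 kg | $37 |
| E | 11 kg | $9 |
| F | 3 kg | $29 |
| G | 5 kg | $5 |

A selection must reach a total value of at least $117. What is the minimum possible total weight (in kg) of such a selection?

29

Subsets with value ≥ 117, sorted by total weight:
- A+B+C+D+F: weight 29, value 127
- A+C+D+F+G: weight 31, value 117
- A+B+C+D+F+G: weight 34, value 132
- B+C+D+E+F+G: weight 36, value 120
Minimum weight: 29 kg.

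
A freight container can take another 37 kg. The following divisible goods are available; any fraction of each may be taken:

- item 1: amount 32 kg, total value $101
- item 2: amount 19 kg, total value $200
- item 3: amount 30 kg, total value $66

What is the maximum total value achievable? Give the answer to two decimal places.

256.81

Take in order of value per unit:
- item 2 (200/19 per unit): all 19 → value 200, running total 200.00
- item 1 (101/32 per unit): 18 of 32 → value 18×101/32 = 56.8125, running total 256.81
Total 256.81.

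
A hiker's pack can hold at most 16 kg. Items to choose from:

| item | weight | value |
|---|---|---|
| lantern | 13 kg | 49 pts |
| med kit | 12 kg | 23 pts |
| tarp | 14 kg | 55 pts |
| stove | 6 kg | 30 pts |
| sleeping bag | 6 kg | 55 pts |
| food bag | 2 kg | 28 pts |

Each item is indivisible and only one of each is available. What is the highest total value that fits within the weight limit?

Check high-value combinations within 16 kg:
- stove+sleeping bag+food bag: weight 6+6+2=14, value 30+55+28=113
- stove+sleeping bag: weight 6+6=12, value 30+55=85
- sleeping bag+food bag: weight 6+2=8, value 55+28=83
Best: 113 pts.

113 pts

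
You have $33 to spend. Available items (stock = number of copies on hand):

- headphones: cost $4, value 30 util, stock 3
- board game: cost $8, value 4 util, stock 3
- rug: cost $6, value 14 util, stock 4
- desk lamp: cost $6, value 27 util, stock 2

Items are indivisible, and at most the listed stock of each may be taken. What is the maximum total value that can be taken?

158 util

Top feasible selections:
- 3×headphones + 1×rug + 2×desk lamp: cost 30, value 158
- 3×headphones + 1×board game + 2×desk lamp: cost 32, value 148
- 3×headphones + 2×rug + 1×desk lamp: cost 30, value 145
Best: 158 util.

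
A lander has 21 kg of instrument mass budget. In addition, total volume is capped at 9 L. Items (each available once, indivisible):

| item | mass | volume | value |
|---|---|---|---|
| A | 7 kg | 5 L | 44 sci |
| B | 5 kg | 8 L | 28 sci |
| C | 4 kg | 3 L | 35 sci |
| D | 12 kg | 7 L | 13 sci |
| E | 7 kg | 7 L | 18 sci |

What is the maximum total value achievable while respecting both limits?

79 sci

Feasible sets respecting both limits:
- A+C: mass 11, volume 8, value 79
- A: mass 7, volume 5, value 44
- C: mass 4, volume 3, value 35
Best: 79 sci.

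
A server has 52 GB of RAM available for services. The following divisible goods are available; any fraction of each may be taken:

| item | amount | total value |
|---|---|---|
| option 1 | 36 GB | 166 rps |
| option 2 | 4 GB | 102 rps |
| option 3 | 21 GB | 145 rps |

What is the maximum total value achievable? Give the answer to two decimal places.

371.50

Take in order of value per unit:
- option 2 (102/4 per unit): all 4 → value 102, running total 102.00
- option 3 (145/21 per unit): all 21 → value 145, running total 247.00
- option 1 (166/36 per unit): 27 of 36 → value 27×166/36 = 124.5000, running total 371.50
Total 371.50.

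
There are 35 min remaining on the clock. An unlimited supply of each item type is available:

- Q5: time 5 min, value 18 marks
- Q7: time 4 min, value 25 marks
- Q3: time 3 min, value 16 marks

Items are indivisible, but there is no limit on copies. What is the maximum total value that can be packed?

Best value-per-unit is Q7 at 25/4; filling with it alone gives 8×25 = 200.
Optimal mix: 8×Q7 + 1×Q3 → time 35, value 216.

216 marks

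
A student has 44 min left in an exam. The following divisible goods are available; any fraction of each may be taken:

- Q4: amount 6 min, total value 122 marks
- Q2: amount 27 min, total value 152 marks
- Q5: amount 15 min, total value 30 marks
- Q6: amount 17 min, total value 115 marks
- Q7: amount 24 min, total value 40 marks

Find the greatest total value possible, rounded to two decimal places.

355.22

Take in order of value per unit:
- Q4 (122/6 per unit): all 6 → value 122, running total 122.00
- Q6 (115/17 per unit): all 17 → value 115, running total 237.00
- Q2 (152/27 per unit): 21 of 27 → value 21×152/27 = 118.2222, running total 355.22
Total 355.22.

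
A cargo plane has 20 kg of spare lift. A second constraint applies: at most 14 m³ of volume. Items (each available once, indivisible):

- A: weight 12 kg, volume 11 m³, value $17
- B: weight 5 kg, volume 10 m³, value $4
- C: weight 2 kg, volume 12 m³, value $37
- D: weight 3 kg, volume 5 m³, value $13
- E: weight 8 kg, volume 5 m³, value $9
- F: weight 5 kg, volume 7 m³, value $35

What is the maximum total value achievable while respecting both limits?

$48

Feasible sets respecting both limits:
- D+F: weight 8, volume 12, value 48
- E+F: weight 13, volume 12, value 44
- C: weight 2, volume 12, value 37
Best: $48.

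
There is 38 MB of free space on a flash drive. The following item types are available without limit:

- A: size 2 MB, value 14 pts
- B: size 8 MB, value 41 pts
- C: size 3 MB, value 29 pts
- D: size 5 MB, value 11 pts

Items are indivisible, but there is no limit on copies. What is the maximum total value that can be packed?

362 pts

Best value-per-unit is C at 29/3; filling with it alone gives 12×29 = 348.
Optimal mix: 1×A + 12×C → size 38, value 362.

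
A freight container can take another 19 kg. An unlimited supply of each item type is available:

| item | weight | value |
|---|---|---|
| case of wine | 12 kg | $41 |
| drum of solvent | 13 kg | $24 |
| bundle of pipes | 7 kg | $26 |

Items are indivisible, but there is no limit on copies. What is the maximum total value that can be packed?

Best value-per-unit is bundle of pipes at 26/7; filling with it alone gives 2×26 = 52.
Optimal mix: 1×case of wine + 1×bundle of pipes → weight 19, value 67.

$67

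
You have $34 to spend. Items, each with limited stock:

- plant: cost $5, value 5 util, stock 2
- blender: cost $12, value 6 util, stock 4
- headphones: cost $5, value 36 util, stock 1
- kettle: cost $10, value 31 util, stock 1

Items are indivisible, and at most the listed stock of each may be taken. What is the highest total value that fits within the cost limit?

Top feasible selections:
- 1×plant + 1×blender + 1×headphones + 1×kettle: cost 32, value 78
- 2×plant + 1×headphones + 1×kettle: cost 25, value 77
Best: 78 util.

78 util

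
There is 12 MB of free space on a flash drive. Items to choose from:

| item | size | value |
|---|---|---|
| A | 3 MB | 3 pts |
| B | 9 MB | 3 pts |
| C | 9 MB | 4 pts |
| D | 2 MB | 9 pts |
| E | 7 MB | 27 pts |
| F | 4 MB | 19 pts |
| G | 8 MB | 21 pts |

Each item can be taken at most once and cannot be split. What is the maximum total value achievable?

This is a 0/1 knapsack; check combinations near the capacity.
- E+F: size 7+4=11, value 27+19=46
- F+G: size 4+8=12, value 19+21=40
- A+D+E: size 3+2+7=12, value 3+9+27=39
- D+E: size 2+7=9, value 9+27=36
Best: 46 pts.

46 pts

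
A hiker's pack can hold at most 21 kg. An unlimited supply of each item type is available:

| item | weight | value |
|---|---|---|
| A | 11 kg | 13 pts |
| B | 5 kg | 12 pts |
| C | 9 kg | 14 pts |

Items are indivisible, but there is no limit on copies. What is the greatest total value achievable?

48 pts

Best value-per-unit is B at 12/5, and filling with it alone uses weight 4×5=20. No mix of the others beats 4×12 = 48.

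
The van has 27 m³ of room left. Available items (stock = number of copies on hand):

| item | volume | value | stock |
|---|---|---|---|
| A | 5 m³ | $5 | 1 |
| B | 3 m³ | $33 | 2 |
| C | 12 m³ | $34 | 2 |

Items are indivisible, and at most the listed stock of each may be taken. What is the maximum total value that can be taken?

Top feasible selections:
- 1×A + 2×B + 1×C: volume 23, value 105
- 1×B + 2×C: volume 27, value 101
Best: $105.

$105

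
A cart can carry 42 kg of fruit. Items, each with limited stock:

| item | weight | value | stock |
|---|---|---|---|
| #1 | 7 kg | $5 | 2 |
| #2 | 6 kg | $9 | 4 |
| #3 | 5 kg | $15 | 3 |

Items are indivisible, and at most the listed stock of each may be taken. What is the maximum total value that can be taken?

Top feasible selections:
- 4×#2 + 3×#3: weight 39, value 81
- 1×#1 + 3×#2 + 3×#3: weight 40, value 77
- 2×#1 + 2×#2 + 3×#3: weight 41, value 73
Best: $81.

$81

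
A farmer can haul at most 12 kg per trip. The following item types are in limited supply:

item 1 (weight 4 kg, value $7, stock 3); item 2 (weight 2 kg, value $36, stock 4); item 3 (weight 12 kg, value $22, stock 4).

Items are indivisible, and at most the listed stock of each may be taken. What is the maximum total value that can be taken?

Best selections within weight 12 and stock limits:
- 1×item 1 + 4×item 2: weight 12, value 151
- 4×item 2: weight 8, value 144
- 1×item 1 + 3×item 2: weight 10, value 115
Best: $151.

$151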